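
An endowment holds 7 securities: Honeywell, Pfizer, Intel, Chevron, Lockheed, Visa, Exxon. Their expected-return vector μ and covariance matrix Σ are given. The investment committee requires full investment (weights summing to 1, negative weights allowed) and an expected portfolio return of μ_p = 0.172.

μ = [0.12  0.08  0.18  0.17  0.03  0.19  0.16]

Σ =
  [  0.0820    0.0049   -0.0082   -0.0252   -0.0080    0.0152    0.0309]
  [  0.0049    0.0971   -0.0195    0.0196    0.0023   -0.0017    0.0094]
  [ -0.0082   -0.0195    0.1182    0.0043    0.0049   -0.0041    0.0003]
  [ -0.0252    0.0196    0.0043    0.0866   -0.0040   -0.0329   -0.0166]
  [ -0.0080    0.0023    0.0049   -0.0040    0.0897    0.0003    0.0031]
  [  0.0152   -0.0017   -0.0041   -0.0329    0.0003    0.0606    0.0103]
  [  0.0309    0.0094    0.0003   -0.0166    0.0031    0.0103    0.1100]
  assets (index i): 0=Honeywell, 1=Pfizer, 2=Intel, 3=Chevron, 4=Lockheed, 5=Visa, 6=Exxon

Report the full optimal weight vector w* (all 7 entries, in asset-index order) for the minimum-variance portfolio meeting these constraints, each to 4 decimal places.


u=Σ⁻¹μ = [1.6842  0.1210  1.6463  4.5219  0.5362  5.0831  1.1579]
v=Σ⁻¹𝟙 = [15.0407  5.9722  9.9342  25.7998  12.6697  26.5994  5.3741]
a=μᵀu=2.443978  b=𝟙ᵀu=14.750606  c=𝟙ᵀv=101.390061  D=ac−b²=30.214718
λ₁=(c·0.172−b)/D = (101.390061·0.172−14.750606)/30.214718 = 0.088979
λ₂=(a−b·0.172)/D = (2.443978−14.750606·0.172)/30.214718 = -0.003082
w* = 0.088979·u + -0.003082·v:
  w_0 = 0.088979·1.6842 + -0.003082·15.0407 = 0.1035  (Honeywell)
  w_1 = 0.088979·0.1210 + -0.003082·5.9722 = -0.0076  (Pfizer)
  w_2 = 0.088979·1.6463 + -0.003082·9.9342 = 0.1159  (Intel)
  w_3 = 0.088979·4.5219 + -0.003082·25.7998 = 0.3228  (Chevron)
  w_4 = 0.088979·0.5362 + -0.003082·12.6697 = 0.0087  (Lockheed)
  w_5 = 0.088979·5.0831 + -0.003082·26.5994 = 0.3703  (Visa)
  w_6 = 0.088979·1.1579 + -0.003082·5.3741 = 0.0865  (Exxon)
Σw_i=1.0000  μᵀw=0.1720
σ²=wᵀΣw=λ₁·μ_p+λ₂ = 0.088979·0.172 + -0.003082 = 0.012222 ≈ 0.0122

0.1035  -0.0076  0.1159  0.3228  0.0087  0.3703  0.0865


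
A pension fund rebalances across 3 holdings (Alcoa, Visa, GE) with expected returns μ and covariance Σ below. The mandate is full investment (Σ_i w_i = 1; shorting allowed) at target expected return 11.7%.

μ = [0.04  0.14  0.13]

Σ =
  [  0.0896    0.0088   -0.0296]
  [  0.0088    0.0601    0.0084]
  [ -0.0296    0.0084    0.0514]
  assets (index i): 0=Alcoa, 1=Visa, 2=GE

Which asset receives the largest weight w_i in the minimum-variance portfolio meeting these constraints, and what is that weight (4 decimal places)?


GE (0.4986)

p=Σ⁻¹μ = [1.2580  1.7300  2.9709]
q=Σ⁻¹𝟙 = [19.9116  9.6213  29.3495]
a=μᵀp=0.678738  b=𝟙ᵀp=5.958883  c=𝟙ᵀq=58.882391  D=ac−b²=4.457413
λ₁=(c·0.117−b)/D = (58.882391·0.117−5.958883)/4.457413 = 0.208721
λ₂=(a−b·0.117)/D = (0.678738−5.958883·0.117)/4.457413 = -0.004140
w* = 0.208721·p + -0.004140·q:
  w_0 = 0.208721·1.2580 + -0.004140·19.9116 = 0.1801  (Alcoa)
  w_1 = 0.208721·1.7300 + -0.004140·9.6213 = 0.3213  (Visa)
  w_2 = 0.208721·2.9709 + -0.004140·29.3495 = 0.4986  (GE)
Σw_i=1.0000  μᵀw=0.1170
σ²=wᵀΣw=λ₁·μ_p+λ₂ = 0.208721·0.117 + -0.004140 = 0.020281 ≈ 0.0203


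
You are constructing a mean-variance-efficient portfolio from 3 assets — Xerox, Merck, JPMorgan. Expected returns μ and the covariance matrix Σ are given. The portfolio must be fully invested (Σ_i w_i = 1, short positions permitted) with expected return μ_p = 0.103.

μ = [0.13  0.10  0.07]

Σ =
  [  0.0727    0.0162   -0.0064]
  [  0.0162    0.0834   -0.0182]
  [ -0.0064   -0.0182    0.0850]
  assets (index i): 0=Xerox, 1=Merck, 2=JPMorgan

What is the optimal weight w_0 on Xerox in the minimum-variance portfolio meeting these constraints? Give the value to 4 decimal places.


0.4053

p=Σ⁻¹μ = [1.6389  1.1406  1.1912]
q=Σ⁻¹𝟙 = [12.2218  12.9916  15.4667]
a=μᵀp=0.410497  b=𝟙ᵀp=3.970658  c=𝟙ᵀq=40.680050  D=ac−b²=0.932906
λ₁=(c·0.103−b)/D = (40.680050·0.103−3.970658)/0.932906 = 0.235165
λ₂=(a−b·0.103)/D = (0.410497−3.970658·0.103)/0.932906 = 0.001628
w* = 0.235165·p + 0.001628·q:
  w_0 = 0.235165·1.6389 + 0.001628·12.2218 = 0.4053  (Xerox)
  w_1 = 0.235165·1.1406 + 0.001628·12.9916 = 0.2894  (Merck)
  w_2 = 0.235165·1.1912 + 0.001628·15.4667 = 0.3053  (JPMorgan)
Σw_i=1.0000  μᵀw=0.1030
σ²=wᵀΣw=λ₁·μ_p+λ₂ = 0.235165·0.103 + 0.001628 = 0.025850 ≈ 0.0259


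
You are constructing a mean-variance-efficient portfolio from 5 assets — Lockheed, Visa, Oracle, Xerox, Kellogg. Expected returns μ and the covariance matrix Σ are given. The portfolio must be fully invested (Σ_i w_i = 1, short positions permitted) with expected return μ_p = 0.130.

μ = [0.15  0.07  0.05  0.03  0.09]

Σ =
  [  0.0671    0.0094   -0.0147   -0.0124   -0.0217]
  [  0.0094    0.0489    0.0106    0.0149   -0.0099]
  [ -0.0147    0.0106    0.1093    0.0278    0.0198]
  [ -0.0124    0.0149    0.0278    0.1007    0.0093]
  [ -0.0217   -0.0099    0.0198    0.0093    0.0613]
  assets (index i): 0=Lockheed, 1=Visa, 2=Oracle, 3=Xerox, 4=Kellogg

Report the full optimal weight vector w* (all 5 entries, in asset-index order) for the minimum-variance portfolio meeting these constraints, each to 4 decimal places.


0.6004  0.0738  -0.0155  -0.0805  0.4219

p=Σ⁻¹μ = [2.9861  1.2936  0.2117  0.1720  2.6397]
q=Σ⁻¹𝟙 = [22.5285  18.2436  4.2413  6.5372  24.8729]
a=μᵀp=0.791782  b=𝟙ᵀp=7.303056  c=𝟙ᵀq=76.423383  D=ac−b²=7.176002
λ₁=(c·0.130−b)/D = (76.423383·0.130−7.303056)/7.176002 = 0.366776
λ₂=(a−b·0.130)/D = (0.791782−7.303056·0.130)/7.176002 = -0.021964
w* = 0.366776·p + -0.021964·q:
  w_0 = 0.366776·2.9861 + -0.021964·22.5285 = 0.6004  (Lockheed)
  w_1 = 0.366776·1.2936 + -0.021964·18.2436 = 0.0738  (Visa)
  w_2 = 0.366776·0.2117 + -0.021964·4.2413 = -0.0155  (Oracle)
  w_3 = 0.366776·0.1720 + -0.021964·6.5372 = -0.0805  (Xerox)
  w_4 = 0.366776·2.6397 + -0.021964·24.8729 = 0.4219  (Kellogg)
Σw_i=1.0000  μᵀw=0.1300
σ²=wᵀΣw=λ₁·μ_p+λ₂ = 0.366776·0.130 + -0.021964 = 0.025717 ≈ 0.0257


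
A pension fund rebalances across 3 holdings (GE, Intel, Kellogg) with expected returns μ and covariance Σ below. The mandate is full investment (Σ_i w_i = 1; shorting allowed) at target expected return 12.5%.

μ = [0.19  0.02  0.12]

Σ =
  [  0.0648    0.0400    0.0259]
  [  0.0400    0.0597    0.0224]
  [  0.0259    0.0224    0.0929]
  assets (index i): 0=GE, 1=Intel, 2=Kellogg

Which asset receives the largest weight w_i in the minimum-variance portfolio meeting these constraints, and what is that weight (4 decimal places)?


x=Σ⁻¹μ = [4.4295  -2.9181  0.7604]
y=Σ⁻¹𝟙 = [6.8163  9.7386  6.5157]
a=μᵀx=0.874489  b=𝟙ᵀx=2.271765  c=𝟙ᵀy=23.070670  D=ac−b²=15.014143
λ₁=(c·0.125−b)/D = (23.070670·0.125−2.271765)/15.014143 = 0.040766
λ₂=(a−b·0.125)/D = (0.874489−2.271765·0.125)/15.014143 = 0.039331
w* = 0.040766·x + 0.039331·y:
  w_0 = 0.040766·4.4295 + 0.039331·6.8163 = 0.4487  (GE)
  w_1 = 0.040766·-2.9181 + 0.039331·9.7386 = 0.2641  (Intel)
  w_2 = 0.040766·0.7604 + 0.039331·6.5157 = 0.2873  (Kellogg)
Σw_i=1.0000  μᵀw=0.1250
σ²=wᵀΣw=λ₁·μ_p+λ₂ = 0.040766·0.125 + 0.039331 = 0.044427 ≈ 0.0444

GE (0.4487)


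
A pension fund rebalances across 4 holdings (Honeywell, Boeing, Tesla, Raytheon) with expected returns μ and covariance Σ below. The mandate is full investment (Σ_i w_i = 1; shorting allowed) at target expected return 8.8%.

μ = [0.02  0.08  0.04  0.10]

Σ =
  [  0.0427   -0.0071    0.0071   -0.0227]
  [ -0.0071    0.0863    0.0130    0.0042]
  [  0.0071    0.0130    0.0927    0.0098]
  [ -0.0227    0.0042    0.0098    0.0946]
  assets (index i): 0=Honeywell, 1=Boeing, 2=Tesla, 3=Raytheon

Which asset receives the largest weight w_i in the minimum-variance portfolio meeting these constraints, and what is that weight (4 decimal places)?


Raytheon (0.5629)

x=Σ⁻¹μ = [1.3246  0.9632  0.0547  1.3265]
y=Σ⁻¹𝟙 = [34.2515  12.8661  4.4829  17.7541]
a=μᵀx=0.238386  b=𝟙ᵀx=3.669042  c=𝟙ᵀy=69.354564  D=ac−b²=3.071314
λ₁=(c·0.088−b)/D = (69.354564·0.088−3.669042)/3.071314 = 0.792547
λ₂=(a−b·0.088)/D = (0.238386−3.669042·0.088)/3.071314 = -0.027509
w* = 0.792547·x + -0.027509·y:
  w_0 = 0.792547·1.3246 + -0.027509·34.2515 = 0.1076  (Honeywell)
  w_1 = 0.792547·0.9632 + -0.027509·12.8661 = 0.4094  (Boeing)
  w_2 = 0.792547·0.0547 + -0.027509·4.4829 = -0.0799  (Tesla)
  w_3 = 0.792547·1.3265 + -0.027509·17.7541 = 0.5629  (Raytheon)
Σw_i=1.0000  μᵀw=0.0880
σ²=wᵀΣw=λ₁·μ_p+λ₂ = 0.792547·0.088 + -0.027509 = 0.042235 ≈ 0.0422


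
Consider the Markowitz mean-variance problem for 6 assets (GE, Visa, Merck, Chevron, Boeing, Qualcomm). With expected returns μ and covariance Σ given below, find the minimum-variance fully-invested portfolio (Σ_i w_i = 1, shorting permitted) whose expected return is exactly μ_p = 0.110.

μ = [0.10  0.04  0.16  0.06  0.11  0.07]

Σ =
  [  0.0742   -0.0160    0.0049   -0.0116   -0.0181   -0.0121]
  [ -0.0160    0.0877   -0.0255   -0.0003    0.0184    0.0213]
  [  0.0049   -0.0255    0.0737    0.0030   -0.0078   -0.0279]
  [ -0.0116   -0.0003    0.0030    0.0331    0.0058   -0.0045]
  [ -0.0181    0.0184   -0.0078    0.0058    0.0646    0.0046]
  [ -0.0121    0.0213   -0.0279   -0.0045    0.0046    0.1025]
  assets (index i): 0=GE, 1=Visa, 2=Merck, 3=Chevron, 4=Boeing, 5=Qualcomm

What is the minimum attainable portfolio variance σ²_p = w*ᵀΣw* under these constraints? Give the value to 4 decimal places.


0.0101

p=Σ⁻¹μ = [2.5016  0.9677  3.0919  2.2555  2.1835  1.6198]
q=Σ⁻¹𝟙 = [28.1457  15.8656  23.9860  37.3732  17.1641  17.1811]
a=μᵀp=1.272483  b=𝟙ᵀp=12.620082  c=𝟙ᵀq=139.715735  D=ac−b²=18.519509
λ₁=(c·0.110−b)/D = (139.715735·0.110−12.620082)/18.519509 = 0.148419
λ₂=(a−b·0.110)/D = (1.272483−12.620082·0.110)/18.519509 = -0.006249
w* = 0.148419·p + -0.006249·q:
  w_0 = 0.148419·2.5016 + -0.006249·28.1457 = 0.1954  (GE)
  w_1 = 0.148419·0.9677 + -0.006249·15.8656 = 0.0445  (Visa)
  w_2 = 0.148419·3.0919 + -0.006249·23.9860 = 0.3090  (Merck)
  w_3 = 0.148419·2.2555 + -0.006249·37.3732 = 0.1012  (Chevron)
  w_4 = 0.148419·2.1835 + -0.006249·17.1641 = 0.2168  (Boeing)
  w_5 = 0.148419·1.6198 + -0.006249·17.1811 = 0.1330  (Qualcomm)
Σw_i=1.0000  μᵀw=0.1100
σ²=wᵀΣw=λ₁·μ_p+λ₂ = 0.148419·0.110 + -0.006249 = 0.010077 ≈ 0.0101


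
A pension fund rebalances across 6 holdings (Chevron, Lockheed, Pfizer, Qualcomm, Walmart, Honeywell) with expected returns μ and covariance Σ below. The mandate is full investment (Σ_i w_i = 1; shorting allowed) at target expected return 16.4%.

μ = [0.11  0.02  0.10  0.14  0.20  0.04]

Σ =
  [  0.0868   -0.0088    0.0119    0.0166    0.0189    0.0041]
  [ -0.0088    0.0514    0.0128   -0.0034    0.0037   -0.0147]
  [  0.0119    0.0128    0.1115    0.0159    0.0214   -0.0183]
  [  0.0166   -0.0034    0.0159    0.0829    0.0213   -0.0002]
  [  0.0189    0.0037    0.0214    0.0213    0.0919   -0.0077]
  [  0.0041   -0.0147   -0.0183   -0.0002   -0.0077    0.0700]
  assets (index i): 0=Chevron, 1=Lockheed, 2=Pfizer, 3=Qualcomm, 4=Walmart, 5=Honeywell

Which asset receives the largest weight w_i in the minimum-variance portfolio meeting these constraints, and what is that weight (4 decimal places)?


x=Σ⁻¹μ = [0.6404  0.6127  0.4301  1.0541  1.7568  0.9713]
y=Σ⁻¹𝟙 = [9.2721  25.7682  6.1147  8.5131  6.3393  21.4742]
a=μᵀx=0.663502  b=𝟙ᵀx=5.465431  c=𝟙ᵀy=77.481604  D=ac−b²=21.538244
λ₁=(c·0.164−b)/D = (77.481604·0.164−5.465431)/21.538244 = 0.336218
λ₂=(a−b·0.164)/D = (0.663502−5.465431·0.164)/21.538244 = -0.010810
w* = 0.336218·x + -0.010810·y:
  w_0 = 0.336218·0.6404 + -0.010810·9.2721 = 0.1151  (Chevron)
  w_1 = 0.336218·0.6127 + -0.010810·25.7682 = -0.0726  (Lockheed)
  w_2 = 0.336218·0.4301 + -0.010810·6.1147 = 0.0785  (Pfizer)
  w_3 = 0.336218·1.0541 + -0.010810·8.5131 = 0.2624  (Qualcomm)
  w_4 = 0.336218·1.7568 + -0.010810·6.3393 = 0.5221  (Walmart)
  w_5 = 0.336218·0.9713 + -0.010810·21.4742 = 0.0944  (Honeywell)
Σw_i=1.0000  μᵀw=0.1640
σ²=wᵀΣw=λ₁·μ_p+λ₂ = 0.336218·0.164 + -0.010810 = 0.044330 ≈ 0.0443

Walmart (0.5221)


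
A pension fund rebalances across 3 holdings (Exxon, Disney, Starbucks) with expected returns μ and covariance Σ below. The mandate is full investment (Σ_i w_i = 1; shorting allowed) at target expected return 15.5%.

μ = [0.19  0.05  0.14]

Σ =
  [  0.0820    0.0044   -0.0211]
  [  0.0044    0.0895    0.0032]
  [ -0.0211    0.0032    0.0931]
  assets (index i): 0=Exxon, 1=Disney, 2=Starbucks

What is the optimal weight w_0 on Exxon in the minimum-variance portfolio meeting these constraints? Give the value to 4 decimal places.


0.4994

x=Σ⁻¹μ = [2.8488  0.3422  2.1376]
y=Σ⁻¹𝟙 = [15.2264  9.9294  13.8507]
a=μᵀx=0.857643  b=𝟙ᵀx=5.328578  c=𝟙ᵀy=39.006475  D=ac−b²=5.059887
λ₁=(c·0.155−b)/D = (39.006475·0.155−5.328578)/5.059887 = 0.141787
λ₂=(a−b·0.155)/D = (0.857643−5.328578·0.155)/5.059887 = 0.006268
w* = 0.141787·x + 0.006268·y:
  w_0 = 0.141787·2.8488 + 0.006268·15.2264 = 0.4994  (Exxon)
  w_1 = 0.141787·0.3422 + 0.006268·9.9294 = 0.1108  (Disney)
  w_2 = 0.141787·2.1376 + 0.006268·13.8507 = 0.3899  (Starbucks)
Σw_i=1.0000  μᵀw=0.1550
σ²=wᵀΣw=λ₁·μ_p+λ₂ = 0.141787·0.155 + 0.006268 = 0.028245 ≈ 0.0282


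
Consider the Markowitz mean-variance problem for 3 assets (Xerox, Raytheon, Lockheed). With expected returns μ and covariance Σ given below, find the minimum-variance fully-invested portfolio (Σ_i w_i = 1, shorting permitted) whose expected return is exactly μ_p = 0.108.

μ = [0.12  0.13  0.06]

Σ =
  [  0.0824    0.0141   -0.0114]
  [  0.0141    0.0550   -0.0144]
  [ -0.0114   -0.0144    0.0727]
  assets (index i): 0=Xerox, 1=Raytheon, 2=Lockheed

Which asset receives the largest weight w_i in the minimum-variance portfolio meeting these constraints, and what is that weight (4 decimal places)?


Raytheon (0.4778)

x=Σ⁻¹μ = [1.2472  2.4376  1.5037]
y=Σ⁻¹𝟙 = [11.3540  20.3963  19.5756]
a=μᵀx=0.556778  b=𝟙ᵀx=5.188537  c=𝟙ᵀy=51.325891  D=ac−b²=1.656196
λ₁=(c·0.108−b)/D = (51.325891·0.108−5.188537)/1.656196 = 0.214141
λ₂=(a−b·0.108)/D = (0.556778−5.188537·0.108)/1.656196 = -0.002164
w* = 0.214141·x + -0.002164·y:
  w_0 = 0.214141·1.2472 + -0.002164·11.3540 = 0.2425  (Xerox)
  w_1 = 0.214141·2.4376 + -0.002164·20.3963 = 0.4778  (Raytheon)
  w_2 = 0.214141·1.5037 + -0.002164·19.5756 = 0.2796  (Lockheed)
Σw_i=1.0000  μᵀw=0.1080
σ²=wᵀΣw=λ₁·μ_p+λ₂ = 0.214141·0.108 + -0.002164 = 0.020963 ≈ 0.0210


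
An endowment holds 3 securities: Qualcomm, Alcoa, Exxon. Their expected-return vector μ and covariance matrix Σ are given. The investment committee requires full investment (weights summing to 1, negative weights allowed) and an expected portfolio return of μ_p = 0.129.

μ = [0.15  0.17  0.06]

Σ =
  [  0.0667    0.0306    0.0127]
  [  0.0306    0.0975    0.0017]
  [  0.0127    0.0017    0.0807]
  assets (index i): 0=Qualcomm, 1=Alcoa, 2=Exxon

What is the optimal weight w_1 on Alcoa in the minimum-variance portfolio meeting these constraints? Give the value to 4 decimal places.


0.2989

g=Σ⁻¹μ = [1.5932  1.2354  0.4667]
h=Σ⁻¹𝟙 = [9.7349  7.0144  10.7118]
a=μᵀg=0.477011  b=𝟙ᵀg=3.295391  c=𝟙ᵀh=27.461103  D=ac−b²=2.239637
λ₁=(c·0.129−b)/D = (27.461103·0.129−3.295391)/2.239637 = 0.110326
λ₂=(a−b·0.129)/D = (0.477011−3.295391·0.129)/2.239637 = 0.023176
w* = 0.110326·g + 0.023176·h:
  w_0 = 0.110326·1.5932 + 0.023176·9.7349 = 0.4014  (Qualcomm)
  w_1 = 0.110326·1.2354 + 0.023176·7.0144 = 0.2989  (Alcoa)
  w_2 = 0.110326·0.4667 + 0.023176·10.7118 = 0.2997  (Exxon)
Σw_i=1.0000  μᵀw=0.1290
σ²=wᵀΣw=λ₁·μ_p+λ₂ = 0.110326·0.129 + 0.023176 = 0.037408 ≈ 0.0374


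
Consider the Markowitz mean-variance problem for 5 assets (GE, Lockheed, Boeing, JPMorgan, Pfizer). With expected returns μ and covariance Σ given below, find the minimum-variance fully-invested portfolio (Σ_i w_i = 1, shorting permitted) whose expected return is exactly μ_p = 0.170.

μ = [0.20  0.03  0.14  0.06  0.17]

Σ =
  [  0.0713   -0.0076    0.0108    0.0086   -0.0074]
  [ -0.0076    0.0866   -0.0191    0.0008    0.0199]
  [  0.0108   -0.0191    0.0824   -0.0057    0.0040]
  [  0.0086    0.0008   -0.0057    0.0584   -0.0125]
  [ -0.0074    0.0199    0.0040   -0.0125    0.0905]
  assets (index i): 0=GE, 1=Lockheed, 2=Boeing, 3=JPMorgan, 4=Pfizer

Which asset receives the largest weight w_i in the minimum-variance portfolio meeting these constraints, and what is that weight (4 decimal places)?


GE (0.4308)

g=Σ⁻¹μ = [2.7059  0.3989  1.4181  1.2150  2.1171]
h=Σ⁻¹𝟙 = [12.1152  13.0339  14.3383  18.9483  11.1578]
a=μᵀg=1.184507  b=𝟙ᵀg=7.855151  c=𝟙ᵀh=69.593600  D=ac−b²=20.730700
λ₁=(c·0.170−b)/D = (69.593600·0.170−7.855151)/20.730700 = 0.191781
λ₂=(a−b·0.170)/D = (1.184507−7.855151·0.170)/20.730700 = -0.007278
w* = 0.191781·g + -0.007278·h:
  w_0 = 0.191781·2.7059 + -0.007278·12.1152 = 0.4308  (GE)
  w_1 = 0.191781·0.3989 + -0.007278·13.0339 = -0.0183  (Lockheed)
  w_2 = 0.191781·1.4181 + -0.007278·14.3383 = 0.1676  (Boeing)
  w_3 = 0.191781·1.2150 + -0.007278·18.9483 = 0.0951  (JPMorgan)
  w_4 = 0.191781·2.1171 + -0.007278·11.1578 = 0.3248  (Pfizer)
Σw_i=1.0000  μᵀw=0.1700
σ²=wᵀΣw=λ₁·μ_p+λ₂ = 0.191781·0.170 + -0.007278 = 0.025325 ≈ 0.0253


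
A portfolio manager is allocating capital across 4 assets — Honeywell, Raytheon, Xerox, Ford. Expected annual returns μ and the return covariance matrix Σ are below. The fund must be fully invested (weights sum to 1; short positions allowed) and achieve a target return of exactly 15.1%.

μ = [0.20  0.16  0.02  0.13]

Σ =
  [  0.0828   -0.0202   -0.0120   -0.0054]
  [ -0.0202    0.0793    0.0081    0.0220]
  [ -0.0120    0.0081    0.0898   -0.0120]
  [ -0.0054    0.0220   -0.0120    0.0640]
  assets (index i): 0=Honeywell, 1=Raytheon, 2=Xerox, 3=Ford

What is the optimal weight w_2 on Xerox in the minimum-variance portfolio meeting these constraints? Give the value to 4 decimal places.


u=Σ⁻¹μ = [3.1802  2.3086  0.6572  1.6292]
v=Σ⁻¹𝟙 = [17.9925  11.2493  14.6671  16.0263]
a=μᵀu=1.230353  b=𝟙ᵀu=7.775150  c=𝟙ᵀv=59.935199  D=ac−b²=13.288478
λ₁=(c·0.151−b)/D = (59.935199·0.151−7.775150)/13.288478 = 0.095953
λ₂=(a−b·0.151)/D = (1.230353−7.775150·0.151)/13.288478 = 0.004237
w* = 0.095953·u + 0.004237·v:
  w_0 = 0.095953·3.1802 + 0.004237·17.9925 = 0.3814  (Honeywell)
  w_1 = 0.095953·2.3086 + 0.004237·11.2493 = 0.2692  (Raytheon)
  w_2 = 0.095953·0.6572 + 0.004237·14.6671 = 0.1252  (Xerox)
  w_3 = 0.095953·1.6292 + 0.004237·16.0263 = 0.2242  (Ford)
Σw_i=1.0000  μᵀw=0.1510
σ²=wᵀΣw=λ₁·μ_p+λ₂ = 0.095953·0.151 + 0.004237 = 0.018726 ≈ 0.0187

0.1252


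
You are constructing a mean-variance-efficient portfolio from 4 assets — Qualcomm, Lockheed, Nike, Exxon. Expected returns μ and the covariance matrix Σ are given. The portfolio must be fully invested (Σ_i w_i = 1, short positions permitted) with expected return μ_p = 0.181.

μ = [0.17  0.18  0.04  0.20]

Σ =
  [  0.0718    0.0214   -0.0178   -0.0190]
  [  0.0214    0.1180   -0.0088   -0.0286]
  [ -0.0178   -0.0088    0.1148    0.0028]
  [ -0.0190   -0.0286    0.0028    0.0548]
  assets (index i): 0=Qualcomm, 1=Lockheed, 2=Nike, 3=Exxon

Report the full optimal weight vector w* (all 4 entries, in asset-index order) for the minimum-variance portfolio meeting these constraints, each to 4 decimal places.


p=Σ⁻¹μ = [3.4801  2.4372  0.9265  6.0809]
q=Σ⁻¹𝟙 = [21.4872  13.2453  12.2777  31.9835]
a=μᵀp=2.283560  b=𝟙ᵀp=12.924775  c=𝟙ᵀq=78.993620  D=ac−b²=13.336845
λ₁=(c·0.181−b)/D = (78.993620·0.181−12.924775)/13.336845 = 0.102953
λ₂=(a−b·0.181)/D = (2.283560−12.924775·0.181)/13.336845 = -0.004186
w* = 0.102953·p + -0.004186·q:
  w_0 = 0.102953·3.4801 + -0.004186·21.4872 = 0.2683  (Qualcomm)
  w_1 = 0.102953·2.4372 + -0.004186·13.2453 = 0.1955  (Lockheed)
  w_2 = 0.102953·0.9265 + -0.004186·12.2777 = 0.0440  (Nike)
  w_3 = 0.102953·6.0809 + -0.004186·31.9835 = 0.4922  (Exxon)
Σw_i=1.0000  μᵀw=0.1810
σ²=wᵀΣw=λ₁·μ_p+λ₂ = 0.102953·0.181 + -0.004186 = 0.014449 ≈ 0.0144

0.2683  0.1955  0.0440  0.4922


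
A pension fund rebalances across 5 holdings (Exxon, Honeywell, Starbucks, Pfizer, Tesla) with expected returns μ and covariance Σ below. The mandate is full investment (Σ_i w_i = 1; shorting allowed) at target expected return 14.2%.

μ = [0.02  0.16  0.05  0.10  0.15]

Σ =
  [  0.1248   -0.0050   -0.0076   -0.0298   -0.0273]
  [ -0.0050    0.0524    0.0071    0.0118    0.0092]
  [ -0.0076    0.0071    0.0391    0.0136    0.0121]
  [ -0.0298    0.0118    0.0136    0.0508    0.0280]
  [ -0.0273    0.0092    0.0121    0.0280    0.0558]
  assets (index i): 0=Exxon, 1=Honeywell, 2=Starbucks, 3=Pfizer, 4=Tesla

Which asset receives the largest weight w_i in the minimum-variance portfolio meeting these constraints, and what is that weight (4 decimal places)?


Honeywell (0.4566)

u=Σ⁻¹μ = [0.9322  2.5831  0.0433  0.5676  2.4242]
v=Σ⁻¹𝟙 = [15.7626  12.7860  17.4366  14.3915  12.5223]
a=μᵀu=0.854486  b=𝟙ᵀu=6.550340  c=𝟙ᵀv=72.899027  D=ac−b²=19.384241
λ₁=(c·0.142−b)/D = (72.899027·0.142−6.550340)/19.384241 = 0.196104
λ₂=(a−b·0.142)/D = (0.854486−6.550340·0.142)/19.384241 = -0.003903
w* = 0.196104·u + -0.003903·v:
  w_0 = 0.196104·0.9322 + -0.003903·15.7626 = 0.1213  (Exxon)
  w_1 = 0.196104·2.5831 + -0.003903·12.7860 = 0.4566  (Honeywell)
  w_2 = 0.196104·0.0433 + -0.003903·17.4366 = -0.0596  (Starbucks)
  w_3 = 0.196104·0.5676 + -0.003903·14.3915 = 0.0551  (Pfizer)
  w_4 = 0.196104·2.4242 + -0.003903·12.5223 = 0.4265  (Tesla)
Σw_i=1.0000  μᵀw=0.1420
σ²=wᵀΣw=λ₁·μ_p+λ₂ = 0.196104·0.142 + -0.003903 = 0.023943 ≈ 0.0239


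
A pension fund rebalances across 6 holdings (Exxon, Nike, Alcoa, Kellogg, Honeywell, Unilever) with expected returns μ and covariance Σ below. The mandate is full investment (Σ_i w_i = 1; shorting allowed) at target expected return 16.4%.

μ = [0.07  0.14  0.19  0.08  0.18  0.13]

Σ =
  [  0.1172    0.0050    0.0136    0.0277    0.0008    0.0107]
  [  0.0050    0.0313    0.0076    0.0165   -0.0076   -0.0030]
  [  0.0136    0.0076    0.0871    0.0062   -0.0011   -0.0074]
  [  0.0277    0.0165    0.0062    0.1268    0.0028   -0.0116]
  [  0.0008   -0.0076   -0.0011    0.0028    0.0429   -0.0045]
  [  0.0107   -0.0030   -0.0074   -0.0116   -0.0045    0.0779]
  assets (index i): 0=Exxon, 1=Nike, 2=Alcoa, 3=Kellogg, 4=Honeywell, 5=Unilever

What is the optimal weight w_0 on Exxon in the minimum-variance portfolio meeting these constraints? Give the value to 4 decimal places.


u=Σ⁻¹μ = [-0.1114  5.6122  1.9874  -0.0745  5.4992  2.3956]
v=Σ⁻¹𝟙 = [3.4701  36.9997  9.3540  2.7042  31.6365  16.9040]
a=μᵀu=2.450848  b=𝟙ᵀu=15.308549  c=𝟙ᵀv=101.068496  D=ac−b²=13.351885
λ₁=(c·0.164−b)/D = (101.068496·0.164−15.308549)/13.351885 = 0.094869
λ₂=(a−b·0.164)/D = (2.450848−15.308549·0.164)/13.351885 = -0.004475
w* = 0.094869·u + -0.004475·v:
  w_0 = 0.094869·-0.1114 + -0.004475·3.4701 = -0.0261  (Exxon)
  w_1 = 0.094869·5.6122 + -0.004475·36.9997 = 0.3668  (Nike)
  w_2 = 0.094869·1.9874 + -0.004475·9.3540 = 0.1467  (Alcoa)
  w_3 = 0.094869·-0.0745 + -0.004475·2.7042 = -0.0192  (Kellogg)
  w_4 = 0.094869·5.4992 + -0.004475·31.6365 = 0.3801  (Honeywell)
  w_5 = 0.094869·2.3956 + -0.004475·16.9040 = 0.1516  (Unilever)
Σw_i=1.0000  μᵀw=0.1640
σ²=wᵀΣw=λ₁·μ_p+λ₂ = 0.094869·0.164 + -0.004475 = 0.011083 ≈ 0.0111

-0.0261


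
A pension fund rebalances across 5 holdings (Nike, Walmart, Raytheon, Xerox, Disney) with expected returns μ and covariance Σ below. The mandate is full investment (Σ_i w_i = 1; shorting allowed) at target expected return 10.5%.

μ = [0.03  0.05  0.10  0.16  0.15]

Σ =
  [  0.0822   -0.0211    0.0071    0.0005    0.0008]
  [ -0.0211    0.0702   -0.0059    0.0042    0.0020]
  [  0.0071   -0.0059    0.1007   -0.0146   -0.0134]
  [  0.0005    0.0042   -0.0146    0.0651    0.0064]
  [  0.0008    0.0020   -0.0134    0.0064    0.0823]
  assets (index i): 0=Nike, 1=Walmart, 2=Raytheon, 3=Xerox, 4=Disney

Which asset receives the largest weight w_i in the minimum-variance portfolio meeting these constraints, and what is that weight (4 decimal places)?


g=Σ⁻¹μ = [0.3843  0.7570  1.6339  2.5890  1.8652]
h=Σ⁻¹𝟙 = [15.5659  18.7828  13.9136  15.9142  12.5707]
a=μᵀg=0.906786  b=𝟙ᵀg=7.229356  c=𝟙ᵀh=76.747157  D=ac−b²=17.329641
λ₁=(c·0.105−b)/D = (76.747157·0.105−7.229356)/17.329641 = 0.047843
λ₂=(a−b·0.105)/D = (0.906786−7.229356·0.105)/17.329641 = 0.008523
w* = 0.047843·g + 0.008523·h:
  w_0 = 0.047843·0.3843 + 0.008523·15.5659 = 0.1511  (Nike)
  w_1 = 0.047843·0.7570 + 0.008523·18.7828 = 0.1963  (Walmart)
  w_2 = 0.047843·1.6339 + 0.008523·13.9136 = 0.1968  (Raytheon)
  w_3 = 0.047843·2.5890 + 0.008523·15.9142 = 0.2595  (Xerox)
  w_4 = 0.047843·1.8652 + 0.008523·12.5707 = 0.1964  (Disney)
Σw_i=1.0000  μᵀw=0.1050
σ²=wᵀΣw=λ₁·μ_p+λ₂ = 0.047843·0.105 + 0.008523 = 0.013547 ≈ 0.0135

Xerox (0.2595)


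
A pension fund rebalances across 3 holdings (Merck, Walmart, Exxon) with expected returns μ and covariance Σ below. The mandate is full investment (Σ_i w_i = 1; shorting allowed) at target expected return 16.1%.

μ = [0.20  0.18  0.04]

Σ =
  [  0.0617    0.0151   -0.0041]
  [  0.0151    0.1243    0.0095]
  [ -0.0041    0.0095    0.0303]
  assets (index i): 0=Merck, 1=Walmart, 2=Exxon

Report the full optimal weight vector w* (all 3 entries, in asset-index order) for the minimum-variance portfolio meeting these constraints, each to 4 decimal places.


0.5918  0.1880  0.2203

u=Σ⁻¹μ = [3.1018  0.9614  1.4384]
v=Σ⁻¹𝟙 = [17.6915  3.2689  34.3723]
a=μᵀu=0.850943  b=𝟙ᵀu=5.501593  c=𝟙ᵀv=55.332697  D=ac−b²=16.817426
λ₁=(c·0.161−b)/D = (55.332697·0.161−5.501593)/16.817426 = 0.202586
λ₂=(a−b·0.161)/D = (0.850943−5.501593·0.161)/16.817426 = -0.002070
w* = 0.202586·u + -0.002070·v:
  w_0 = 0.202586·3.1018 + -0.002070·17.6915 = 0.5918  (Merck)
  w_1 = 0.202586·0.9614 + -0.002070·3.2689 = 0.1880  (Walmart)
  w_2 = 0.202586·1.4384 + -0.002070·34.3723 = 0.2203  (Exxon)
Σw_i=1.0000  μᵀw=0.1610
σ²=wᵀΣw=λ₁·μ_p+λ₂ = 0.202586·0.161 + -0.002070 = 0.030546 ≈ 0.0305


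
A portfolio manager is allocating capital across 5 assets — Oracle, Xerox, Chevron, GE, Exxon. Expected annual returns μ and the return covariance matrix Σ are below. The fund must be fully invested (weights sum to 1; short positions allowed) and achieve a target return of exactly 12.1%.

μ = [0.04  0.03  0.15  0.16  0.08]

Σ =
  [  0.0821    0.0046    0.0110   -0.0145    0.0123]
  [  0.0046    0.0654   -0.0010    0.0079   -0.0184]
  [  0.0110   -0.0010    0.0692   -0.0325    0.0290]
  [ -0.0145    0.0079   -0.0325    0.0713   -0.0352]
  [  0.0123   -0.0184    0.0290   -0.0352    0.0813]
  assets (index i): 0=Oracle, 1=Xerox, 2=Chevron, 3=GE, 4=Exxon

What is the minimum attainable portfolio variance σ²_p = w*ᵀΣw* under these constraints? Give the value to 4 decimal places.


0.0102

p=Σ⁻¹μ = [0.5686  0.3947  3.6054  4.8482  1.8003]
q=Σ⁻¹𝟙 = [11.3352  16.9040  19.7351  34.4576  22.2903]
a=μᵀp=1.495134  b=𝟙ᵀp=11.217240  c=𝟙ᵀq=104.722209  D=ac−b²=30.747243
λ₁=(c·0.121−b)/D = (104.722209·0.121−11.217240)/30.747243 = 0.047294
λ₂=(a−b·0.121)/D = (1.495134−11.217240·0.121)/30.747243 = 0.004483
w* = 0.047294·p + 0.004483·q:
  w_0 = 0.047294·0.5686 + 0.004483·11.3352 = 0.0777  (Oracle)
  w_1 = 0.047294·0.3947 + 0.004483·16.9040 = 0.0945  (Xerox)
  w_2 = 0.047294·3.6054 + 0.004483·19.7351 = 0.2590  (Chevron)
  w_3 = 0.047294·4.8482 + 0.004483·34.4576 = 0.3838  (GE)
  w_4 = 0.047294·1.8003 + 0.004483·22.2903 = 0.1851  (Exxon)
Σw_i=1.0000  μᵀw=0.1210
σ²=wᵀΣw=λ₁·μ_p+λ₂ = 0.047294·0.121 + 0.004483 = 0.010206 ≈ 0.0102


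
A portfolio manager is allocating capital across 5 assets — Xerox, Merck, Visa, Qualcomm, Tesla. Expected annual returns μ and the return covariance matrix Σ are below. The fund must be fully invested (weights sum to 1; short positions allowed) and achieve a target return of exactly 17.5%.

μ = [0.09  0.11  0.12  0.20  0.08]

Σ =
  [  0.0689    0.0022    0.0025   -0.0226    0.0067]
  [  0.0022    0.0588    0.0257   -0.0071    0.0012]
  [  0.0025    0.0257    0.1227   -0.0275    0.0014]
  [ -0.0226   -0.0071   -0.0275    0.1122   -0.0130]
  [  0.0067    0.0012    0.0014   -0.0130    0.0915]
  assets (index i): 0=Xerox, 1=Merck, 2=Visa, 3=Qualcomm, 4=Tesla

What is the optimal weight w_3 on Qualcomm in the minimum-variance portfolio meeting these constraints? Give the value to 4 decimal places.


0.6872

g=Σ⁻¹μ = [1.9945  1.5757  1.2008  2.7026  1.0732]
h=Σ⁻¹𝟙 = [18.1539  14.4554  8.4063  16.8980  11.6823]
a=μᵀg=1.123317  b=𝟙ᵀg=8.546880  c=𝟙ᵀh=69.595858  D=ac−b²=5.129029
λ₁=(c·0.175−b)/D = (69.595858·0.175−8.546880)/5.129029 = 0.708203
λ₂=(a−b·0.175)/D = (1.123317−8.546880·0.175)/5.129029 = -0.072604
w* = 0.708203·g + -0.072604·h:
  w_0 = 0.708203·1.9945 + -0.072604·18.1539 = 0.0945  (Xerox)
  w_1 = 0.708203·1.5757 + -0.072604·14.4554 = 0.0664  (Merck)
  w_2 = 0.708203·1.2008 + -0.072604·8.4063 = 0.2401  (Visa)
  w_3 = 0.708203·2.7026 + -0.072604·16.8980 = 0.6872  (Qualcomm)
  w_4 = 0.708203·1.0732 + -0.072604·11.6823 = -0.0881  (Tesla)
Σw_i=1.0000  μᵀw=0.1750
σ²=wᵀΣw=λ₁·μ_p+λ₂ = 0.708203·0.175 + -0.072604 = 0.051332 ≈ 0.0513


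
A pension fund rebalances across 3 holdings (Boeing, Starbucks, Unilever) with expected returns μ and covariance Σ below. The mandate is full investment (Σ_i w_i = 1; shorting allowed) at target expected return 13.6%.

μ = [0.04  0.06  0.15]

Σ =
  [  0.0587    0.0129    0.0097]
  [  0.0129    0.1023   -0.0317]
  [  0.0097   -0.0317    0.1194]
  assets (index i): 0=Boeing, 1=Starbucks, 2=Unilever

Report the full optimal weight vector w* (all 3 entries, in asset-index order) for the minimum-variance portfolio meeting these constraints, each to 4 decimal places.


-0.2159  0.4194  0.7965

p=Σ⁻¹μ = [0.2052  1.0295  1.5129]
q=Σ⁻¹𝟙 = [12.8278  11.3649  10.3504]
a=μᵀp=0.296913  b=𝟙ᵀp=2.747566  c=𝟙ᵀq=34.543123  D=ac−b²=2.707196
λ₁=(c·0.136−b)/D = (34.543123·0.136−2.747566)/2.707196 = 0.720413
λ₂=(a−b·0.136)/D = (0.296913−2.747566·0.136)/2.707196 = -0.028352
w* = 0.720413·p + -0.028352·q:
  w_0 = 0.720413·0.2052 + -0.028352·12.8278 = -0.2159  (Boeing)
  w_1 = 0.720413·1.0295 + -0.028352·11.3649 = 0.4194  (Starbucks)
  w_2 = 0.720413·1.5129 + -0.028352·10.3504 = 0.7965  (Unilever)
Σw_i=1.0000  μᵀw=0.1360
σ²=wᵀΣw=λ₁·μ_p+λ₂ = 0.720413·0.136 + -0.028352 = 0.069624 ≈ 0.0696


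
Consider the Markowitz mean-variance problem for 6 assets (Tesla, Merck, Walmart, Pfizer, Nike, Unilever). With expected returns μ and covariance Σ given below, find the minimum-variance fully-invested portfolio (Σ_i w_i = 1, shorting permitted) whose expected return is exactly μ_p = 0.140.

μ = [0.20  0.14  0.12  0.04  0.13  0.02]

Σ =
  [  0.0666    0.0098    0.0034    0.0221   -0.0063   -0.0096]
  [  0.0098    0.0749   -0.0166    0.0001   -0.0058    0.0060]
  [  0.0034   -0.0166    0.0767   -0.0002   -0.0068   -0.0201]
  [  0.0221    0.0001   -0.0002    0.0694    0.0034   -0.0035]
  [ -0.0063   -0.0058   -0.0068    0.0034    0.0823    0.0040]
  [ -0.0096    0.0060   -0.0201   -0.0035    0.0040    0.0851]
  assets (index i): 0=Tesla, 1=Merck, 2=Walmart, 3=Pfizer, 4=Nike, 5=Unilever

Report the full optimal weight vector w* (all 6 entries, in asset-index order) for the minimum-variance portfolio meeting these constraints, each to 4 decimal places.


g=Σ⁻¹μ = [3.0562  2.0733  2.2893  -0.4543  2.1260  0.8557]
h=Σ⁻¹𝟙 = [11.7018  16.4356  21.8190  10.8480  14.7419  16.8189]
a=μᵀg=1.451558  b=𝟙ᵀg=9.946366  c=𝟙ᵀh=92.365183  D=ac−b²=35.143268
λ₁=(c·0.140−b)/D = (92.365183·0.140−9.946366)/35.143268 = 0.084931
λ₂=(a−b·0.140)/D = (1.451558−9.946366·0.140)/35.143268 = 0.001681
w* = 0.084931·g + 0.001681·h:
  w_0 = 0.084931·3.0562 + 0.001681·11.7018 = 0.2792  (Tesla)
  w_1 = 0.084931·2.0733 + 0.001681·16.4356 = 0.2037  (Merck)
  w_2 = 0.084931·2.2893 + 0.001681·21.8190 = 0.2311  (Walmart)
  w_3 = 0.084931·-0.4543 + 0.001681·10.8480 = -0.0203  (Pfizer)
  w_4 = 0.084931·2.1260 + 0.001681·14.7419 = 0.2053  (Nike)
  w_5 = 0.084931·0.8557 + 0.001681·16.8189 = 0.1009  (Unilever)
Σw_i=1.0000  μᵀw=0.1400
σ²=wᵀΣw=λ₁·μ_p+λ₂ = 0.084931·0.140 + 0.001681 = 0.013571 ≈ 0.0136

0.2792  0.2037  0.2311  -0.0203  0.2053  0.1009


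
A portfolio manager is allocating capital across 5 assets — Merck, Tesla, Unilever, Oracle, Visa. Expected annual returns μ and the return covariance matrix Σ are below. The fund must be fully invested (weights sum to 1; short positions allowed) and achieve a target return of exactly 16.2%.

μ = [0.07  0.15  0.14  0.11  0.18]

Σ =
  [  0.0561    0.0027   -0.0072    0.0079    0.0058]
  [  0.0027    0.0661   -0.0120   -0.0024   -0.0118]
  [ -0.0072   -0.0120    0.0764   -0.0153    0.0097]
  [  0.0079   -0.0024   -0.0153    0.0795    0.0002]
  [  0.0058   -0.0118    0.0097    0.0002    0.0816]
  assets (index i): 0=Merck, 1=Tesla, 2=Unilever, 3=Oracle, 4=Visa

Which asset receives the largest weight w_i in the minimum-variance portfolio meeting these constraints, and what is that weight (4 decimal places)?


Tesla (0.3842)

x=Σ⁻¹μ = [0.9162  3.1628  2.4970  1.8629  2.2967]
y=Σ⁻¹𝟙 = [15.9484  20.6576  19.4119  15.3237  11.7635]
a=μᵀx=1.506475  b=𝟙ᵀx=10.735722  c=𝟙ᵀy=83.105039  D=ac−b²=9.939964
λ₁=(c·0.162−b)/D = (83.105039·0.162−10.735722)/9.939964 = 0.274377
λ₂=(a−b·0.162)/D = (1.506475−10.735722·0.162)/9.939964 = -0.023412
w* = 0.274377·x + -0.023412·y:
  w_0 = 0.274377·0.9162 + -0.023412·15.9484 = -0.1220  (Merck)
  w_1 = 0.274377·3.1628 + -0.023412·20.6576 = 0.3842  (Tesla)
  w_2 = 0.274377·2.4970 + -0.023412·19.4119 = 0.2307  (Unilever)
  w_3 = 0.274377·1.8629 + -0.023412·15.3237 = 0.1524  (Oracle)
  w_4 = 0.274377·2.2967 + -0.023412·11.7635 = 0.3548  (Visa)
Σw_i=1.0000  μᵀw=0.1620
σ²=wᵀΣw=λ₁·μ_p+λ₂ = 0.274377·0.162 + -0.023412 = 0.021037 ≈ 0.0210


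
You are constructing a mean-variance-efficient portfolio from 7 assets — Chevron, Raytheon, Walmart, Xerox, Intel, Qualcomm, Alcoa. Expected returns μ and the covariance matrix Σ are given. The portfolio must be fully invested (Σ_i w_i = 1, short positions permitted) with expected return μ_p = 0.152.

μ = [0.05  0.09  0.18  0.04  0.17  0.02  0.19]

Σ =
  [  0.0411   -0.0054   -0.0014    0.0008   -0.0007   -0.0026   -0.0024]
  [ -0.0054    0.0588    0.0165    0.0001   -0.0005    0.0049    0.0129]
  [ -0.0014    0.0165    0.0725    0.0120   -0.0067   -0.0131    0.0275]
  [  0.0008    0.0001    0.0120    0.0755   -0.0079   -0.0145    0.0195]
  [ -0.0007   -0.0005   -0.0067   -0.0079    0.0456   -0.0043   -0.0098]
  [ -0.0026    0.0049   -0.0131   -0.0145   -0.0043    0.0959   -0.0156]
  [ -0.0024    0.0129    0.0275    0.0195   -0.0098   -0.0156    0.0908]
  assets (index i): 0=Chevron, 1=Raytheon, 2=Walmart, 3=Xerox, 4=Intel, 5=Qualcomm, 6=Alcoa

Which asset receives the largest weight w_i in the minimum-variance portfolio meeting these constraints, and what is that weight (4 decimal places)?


Intel (0.4172)

u=Σ⁻¹μ = [1.6269  0.5684  2.1983  0.3465  4.6794  1.1132  2.0109]
v=Σ⁻¹𝟙 = [28.3123  13.1897  11.1512  15.2021  30.4490  17.2530  9.4962]
a=μᵀu=1.741892  b=𝟙ᵀu=12.543643  c=𝟙ᵀv=125.053477  D=ac−b²=60.486628
λ₁=(c·0.152−b)/D = (125.053477·0.152−12.543643)/60.486628 = 0.106875
λ₂=(a−b·0.152)/D = (1.741892−12.543643·0.152)/60.486628 = -0.002724
w* = 0.106875·u + -0.002724·v:
  w_0 = 0.106875·1.6269 + -0.002724·28.3123 = 0.0968  (Chevron)
  w_1 = 0.106875·0.5684 + -0.002724·13.1897 = 0.0248  (Raytheon)
  w_2 = 0.106875·2.1983 + -0.002724·11.1512 = 0.2046  (Walmart)
  w_3 = 0.106875·0.3465 + -0.002724·15.2021 = -0.0044  (Xerox)
  w_4 = 0.106875·4.6794 + -0.002724·30.4490 = 0.4172  (Intel)
  w_5 = 0.106875·1.1132 + -0.002724·17.2530 = 0.0720  (Qualcomm)
  w_6 = 0.106875·2.0109 + -0.002724·9.4962 = 0.1890  (Alcoa)
Σw_i=1.0000  μᵀw=0.1520
σ²=wᵀΣw=λ₁·μ_p+λ₂ = 0.106875·0.152 + -0.002724 = 0.013521 ≈ 0.0135


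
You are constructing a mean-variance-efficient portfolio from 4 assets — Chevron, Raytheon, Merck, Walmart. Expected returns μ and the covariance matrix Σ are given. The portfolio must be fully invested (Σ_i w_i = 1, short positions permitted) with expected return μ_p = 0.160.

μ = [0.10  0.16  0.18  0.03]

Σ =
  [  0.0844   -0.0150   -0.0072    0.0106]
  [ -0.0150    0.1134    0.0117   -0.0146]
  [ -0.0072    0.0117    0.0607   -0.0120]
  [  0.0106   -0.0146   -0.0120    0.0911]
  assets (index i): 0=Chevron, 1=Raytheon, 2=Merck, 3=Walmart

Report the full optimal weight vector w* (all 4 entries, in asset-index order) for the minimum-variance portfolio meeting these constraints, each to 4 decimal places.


g=Σ⁻¹μ = [1.5975  1.4081  3.0355  0.7689]
h=Σ⁻¹𝟙 = [13.6011  10.4251  18.7542  13.5355]
a=μᵀg=0.954492  b=𝟙ᵀg=6.809951  c=𝟙ᵀh=56.315934  D=ac−b²=7.377692
λ₁=(c·0.160−b)/D = (56.315934·0.160−6.809951)/7.377692 = 0.298277
λ₂=(a−b·0.160)/D = (0.954492−6.809951·0.160)/7.377692 = -0.018312
w* = 0.298277·g + -0.018312·h:
  w_0 = 0.298277·1.5975 + -0.018312·13.6011 = 0.2274  (Chevron)
  w_1 = 0.298277·1.4081 + -0.018312·10.4251 = 0.2291  (Raytheon)
  w_2 = 0.298277·3.0355 + -0.018312·18.7542 = 0.5620  (Merck)
  w_3 = 0.298277·0.7689 + -0.018312·13.5355 = -0.0185  (Walmart)
Σw_i=1.0000  μᵀw=0.1600
σ²=wᵀΣw=λ₁·μ_p+λ₂ = 0.298277·0.160 + -0.018312 = 0.029412 ≈ 0.0294

0.2274  0.2291  0.5620  -0.0185


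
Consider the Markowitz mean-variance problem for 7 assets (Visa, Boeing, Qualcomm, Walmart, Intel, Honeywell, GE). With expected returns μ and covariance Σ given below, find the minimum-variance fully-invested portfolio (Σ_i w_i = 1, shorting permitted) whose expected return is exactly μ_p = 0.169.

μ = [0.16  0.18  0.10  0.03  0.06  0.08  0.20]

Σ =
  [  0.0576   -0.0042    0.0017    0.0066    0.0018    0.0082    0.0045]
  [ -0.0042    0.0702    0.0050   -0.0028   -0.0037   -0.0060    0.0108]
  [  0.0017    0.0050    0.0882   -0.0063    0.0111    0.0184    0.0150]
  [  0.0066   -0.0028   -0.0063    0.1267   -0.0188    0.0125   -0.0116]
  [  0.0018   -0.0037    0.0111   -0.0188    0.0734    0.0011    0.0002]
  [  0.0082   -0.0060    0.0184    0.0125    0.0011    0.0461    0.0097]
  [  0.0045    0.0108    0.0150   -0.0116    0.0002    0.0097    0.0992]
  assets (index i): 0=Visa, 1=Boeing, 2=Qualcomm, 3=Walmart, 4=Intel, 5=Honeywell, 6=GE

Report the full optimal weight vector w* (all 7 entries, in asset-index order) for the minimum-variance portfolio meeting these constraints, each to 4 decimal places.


0.3564  0.3358  0.0290  -0.0179  0.0269  0.0534  0.2164

p=Σ⁻¹μ = [2.6266  2.6135  0.3784  0.3448  0.8964  1.0282  1.4932]
q=Σ⁻¹𝟙 = [14.2010  16.2505  4.5548  9.1316  15.4987  15.2444  6.5244]
a=μᵀp=1.373544  b=𝟙ᵀp=9.381048  c=𝟙ᵀq=81.405512  D=ac−b²=23.809965
λ₁=(c·0.169−b)/D = (81.405512·0.169−9.381048)/23.809965 = 0.183809
λ₂=(a−b·0.169)/D = (1.373544−9.381048·0.169)/23.809965 = -0.008898
w* = 0.183809·p + -0.008898·q:
  w_0 = 0.183809·2.6266 + -0.008898·14.2010 = 0.3564  (Visa)
  w_1 = 0.183809·2.6135 + -0.008898·16.2505 = 0.3358  (Boeing)
  w_2 = 0.183809·0.3784 + -0.008898·4.5548 = 0.0290  (Qualcomm)
  w_3 = 0.183809·0.3448 + -0.008898·9.1316 = -0.0179  (Walmart)
  w_4 = 0.183809·0.8964 + -0.008898·15.4987 = 0.0269  (Intel)
  w_5 = 0.183809·1.0282 + -0.008898·15.2444 = 0.0534  (Honeywell)
  w_6 = 0.183809·1.4932 + -0.008898·6.5244 = 0.2164  (GE)
Σw_i=1.0000  μᵀw=0.1690
σ²=wᵀΣw=λ₁·μ_p+λ₂ = 0.183809·0.169 + -0.008898 = 0.022166 ≈ 0.0222
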